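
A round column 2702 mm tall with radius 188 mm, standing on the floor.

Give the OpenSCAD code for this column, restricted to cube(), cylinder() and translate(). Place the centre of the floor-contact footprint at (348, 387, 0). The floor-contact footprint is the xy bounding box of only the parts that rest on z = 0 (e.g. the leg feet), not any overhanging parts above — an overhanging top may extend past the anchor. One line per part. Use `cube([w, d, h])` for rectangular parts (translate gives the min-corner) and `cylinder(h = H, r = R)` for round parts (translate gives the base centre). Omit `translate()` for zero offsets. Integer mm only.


translate([348, 387, 0]) cylinder(h = 2702, r = 188);


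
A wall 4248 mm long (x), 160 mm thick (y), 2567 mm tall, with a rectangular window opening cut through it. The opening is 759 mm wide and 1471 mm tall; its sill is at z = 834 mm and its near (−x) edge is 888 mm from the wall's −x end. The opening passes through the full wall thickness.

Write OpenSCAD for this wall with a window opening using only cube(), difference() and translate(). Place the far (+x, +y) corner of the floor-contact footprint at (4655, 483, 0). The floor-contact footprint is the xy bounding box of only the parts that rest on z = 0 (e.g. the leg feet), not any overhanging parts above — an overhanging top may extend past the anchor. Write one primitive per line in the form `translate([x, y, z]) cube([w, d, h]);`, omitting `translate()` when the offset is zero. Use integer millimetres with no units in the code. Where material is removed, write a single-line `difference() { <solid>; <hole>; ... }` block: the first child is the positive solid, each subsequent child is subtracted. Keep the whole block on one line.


difference() { translate([407, 323, 0]) cube([4248, 160, 2567]); translate([1295, 323, 834]) cube([759, 160, 1471]); }


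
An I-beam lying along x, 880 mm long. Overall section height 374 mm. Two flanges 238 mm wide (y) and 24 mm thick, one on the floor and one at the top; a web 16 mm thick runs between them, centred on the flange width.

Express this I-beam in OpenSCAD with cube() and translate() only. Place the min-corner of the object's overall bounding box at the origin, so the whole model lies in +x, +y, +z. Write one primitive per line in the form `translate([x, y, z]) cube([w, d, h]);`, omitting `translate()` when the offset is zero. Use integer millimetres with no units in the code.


cube([880, 238, 24]);
translate([0, 111, 24]) cube([880, 16, 326]);
translate([0, 0, 350]) cube([880, 238, 24]);


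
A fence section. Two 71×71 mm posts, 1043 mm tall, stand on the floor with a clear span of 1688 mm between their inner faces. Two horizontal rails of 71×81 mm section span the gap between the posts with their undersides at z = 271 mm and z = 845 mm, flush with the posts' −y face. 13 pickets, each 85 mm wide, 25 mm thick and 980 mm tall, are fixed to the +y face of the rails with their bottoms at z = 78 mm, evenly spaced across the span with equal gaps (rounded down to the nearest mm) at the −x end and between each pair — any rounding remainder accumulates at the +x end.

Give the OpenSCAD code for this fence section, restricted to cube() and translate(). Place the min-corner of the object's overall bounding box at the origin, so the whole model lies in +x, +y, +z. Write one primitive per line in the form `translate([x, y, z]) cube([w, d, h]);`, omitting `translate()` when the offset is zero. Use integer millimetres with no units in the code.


cube([71, 71, 1043]);
translate([1759, 0, 0]) cube([71, 71, 1043]);
translate([71, 0, 271]) cube([1688, 71, 81]);
translate([71, 0, 845]) cube([1688, 71, 81]);
translate([112, 71, 78]) cube([85, 25, 980]);
translate([238, 71, 78]) cube([85, 25, 980]);
translate([364, 71, 78]) cube([85, 25, 980]);
translate([490, 71, 78]) cube([85, 25, 980]);
translate([616, 71, 78]) cube([85, 25, 980]);
translate([742, 71, 78]) cube([85, 25, 980]);
translate([868, 71, 78]) cube([85, 25, 980]);
translate([994, 71, 78]) cube([85, 25, 980]);
translate([1120, 71, 78]) cube([85, 25, 980]);
translate([1246, 71, 78]) cube([85, 25, 980]);
translate([1372, 71, 78]) cube([85, 25, 980]);
translate([1498, 71, 78]) cube([85, 25, 980]);
translate([1624, 71, 78]) cube([85, 25, 980]);


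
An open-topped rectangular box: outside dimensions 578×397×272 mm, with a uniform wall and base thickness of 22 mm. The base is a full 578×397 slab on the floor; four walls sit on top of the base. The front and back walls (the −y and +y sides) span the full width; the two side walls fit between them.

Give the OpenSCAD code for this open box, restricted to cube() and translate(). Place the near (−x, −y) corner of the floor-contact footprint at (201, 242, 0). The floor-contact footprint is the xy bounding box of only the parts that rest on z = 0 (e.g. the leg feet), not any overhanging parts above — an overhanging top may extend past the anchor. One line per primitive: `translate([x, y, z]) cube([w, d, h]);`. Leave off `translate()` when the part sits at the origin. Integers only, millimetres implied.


translate([201, 242, 0]) cube([578, 397, 22]);
translate([201, 242, 22]) cube([578, 22, 250]);
translate([201, 617, 22]) cube([578, 22, 250]);
translate([201, 264, 22]) cube([22, 353, 250]);
translate([757, 264, 22]) cube([22, 353, 250]);


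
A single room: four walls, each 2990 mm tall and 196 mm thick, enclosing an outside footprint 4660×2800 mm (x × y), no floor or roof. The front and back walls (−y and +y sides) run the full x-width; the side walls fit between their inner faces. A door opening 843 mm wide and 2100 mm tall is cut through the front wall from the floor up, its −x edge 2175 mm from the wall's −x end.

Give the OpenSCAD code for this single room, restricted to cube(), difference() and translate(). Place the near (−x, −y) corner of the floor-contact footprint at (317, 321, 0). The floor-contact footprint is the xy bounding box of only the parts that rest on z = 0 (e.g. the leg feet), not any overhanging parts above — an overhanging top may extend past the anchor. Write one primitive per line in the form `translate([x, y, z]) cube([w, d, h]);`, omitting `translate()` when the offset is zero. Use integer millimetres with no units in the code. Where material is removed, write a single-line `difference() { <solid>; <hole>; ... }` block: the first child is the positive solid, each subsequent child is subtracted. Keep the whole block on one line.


difference() { translate([317, 321, 0]) cube([4660, 196, 2990]); translate([2492, 321, 0]) cube([843, 196, 2100]); }
translate([317, 2925, 0]) cube([4660, 196, 2990]);
translate([317, 517, 0]) cube([196, 2408, 2990]);
translate([4781, 517, 0]) cube([196, 2408, 2990]);


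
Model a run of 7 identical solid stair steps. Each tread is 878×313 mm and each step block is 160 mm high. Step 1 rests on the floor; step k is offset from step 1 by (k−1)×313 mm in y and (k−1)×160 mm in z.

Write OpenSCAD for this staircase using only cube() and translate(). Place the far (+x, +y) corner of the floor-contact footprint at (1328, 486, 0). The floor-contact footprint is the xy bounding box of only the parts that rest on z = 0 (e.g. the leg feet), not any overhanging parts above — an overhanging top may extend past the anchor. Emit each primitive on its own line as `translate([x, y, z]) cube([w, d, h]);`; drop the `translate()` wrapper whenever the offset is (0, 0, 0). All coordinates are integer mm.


translate([450, 173, 0]) cube([878, 313, 160]);
translate([450, 486, 160]) cube([878, 313, 160]);
translate([450, 799, 320]) cube([878, 313, 160]);
translate([450, 1112, 480]) cube([878, 313, 160]);
translate([450, 1425, 640]) cube([878, 313, 160]);
translate([450, 1738, 800]) cube([878, 313, 160]);
translate([450, 2051, 960]) cube([878, 313, 160]);


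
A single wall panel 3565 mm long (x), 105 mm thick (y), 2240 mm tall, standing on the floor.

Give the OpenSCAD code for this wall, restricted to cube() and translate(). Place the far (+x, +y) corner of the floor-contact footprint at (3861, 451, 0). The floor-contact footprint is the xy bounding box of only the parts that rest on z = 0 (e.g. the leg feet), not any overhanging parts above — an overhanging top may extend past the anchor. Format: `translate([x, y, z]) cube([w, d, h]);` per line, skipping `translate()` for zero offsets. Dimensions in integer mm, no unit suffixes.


translate([296, 346, 0]) cube([3565, 105, 2240]);


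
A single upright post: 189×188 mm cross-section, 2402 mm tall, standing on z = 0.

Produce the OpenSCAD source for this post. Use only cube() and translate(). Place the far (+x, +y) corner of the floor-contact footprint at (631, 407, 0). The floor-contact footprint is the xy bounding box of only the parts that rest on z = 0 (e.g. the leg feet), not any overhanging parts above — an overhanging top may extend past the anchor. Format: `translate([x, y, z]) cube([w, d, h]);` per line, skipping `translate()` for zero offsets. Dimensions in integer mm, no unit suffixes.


translate([442, 219, 0]) cube([189, 188, 2402]);


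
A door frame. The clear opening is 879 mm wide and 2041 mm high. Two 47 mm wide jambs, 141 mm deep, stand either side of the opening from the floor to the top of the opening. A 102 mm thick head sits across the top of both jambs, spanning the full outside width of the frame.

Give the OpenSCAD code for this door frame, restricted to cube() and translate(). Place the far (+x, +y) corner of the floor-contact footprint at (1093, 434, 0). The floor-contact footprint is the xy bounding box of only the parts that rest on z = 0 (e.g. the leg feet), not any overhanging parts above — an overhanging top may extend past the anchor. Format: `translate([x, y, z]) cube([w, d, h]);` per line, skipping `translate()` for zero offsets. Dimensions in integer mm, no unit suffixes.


translate([120, 293, 0]) cube([47, 141, 2041]);
translate([1046, 293, 0]) cube([47, 141, 2041]);
translate([120, 293, 2041]) cube([973, 141, 102]);


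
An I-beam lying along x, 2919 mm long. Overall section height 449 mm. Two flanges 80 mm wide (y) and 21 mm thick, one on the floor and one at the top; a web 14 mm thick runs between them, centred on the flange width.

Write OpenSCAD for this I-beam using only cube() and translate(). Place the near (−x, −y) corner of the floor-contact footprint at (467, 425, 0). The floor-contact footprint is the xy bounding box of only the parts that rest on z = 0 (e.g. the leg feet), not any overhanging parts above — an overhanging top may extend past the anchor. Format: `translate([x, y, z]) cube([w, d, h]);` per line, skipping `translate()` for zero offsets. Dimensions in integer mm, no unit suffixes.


translate([467, 425, 0]) cube([2919, 80, 21]);
translate([467, 458, 21]) cube([2919, 14, 407]);
translate([467, 425, 428]) cube([2919, 80, 21]);


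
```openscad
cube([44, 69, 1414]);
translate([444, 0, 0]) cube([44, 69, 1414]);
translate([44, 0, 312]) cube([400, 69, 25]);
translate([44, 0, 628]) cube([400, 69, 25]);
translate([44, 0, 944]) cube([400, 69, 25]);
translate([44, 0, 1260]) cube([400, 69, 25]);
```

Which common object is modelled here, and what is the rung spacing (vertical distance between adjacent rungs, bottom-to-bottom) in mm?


A ladder. The rung spacing is 316 mm.

Two tall 44×69 posts with 4 short bars between them — a ladder. Adjacent rungs sit at z = 312 and z = 628, so the spacing is 628 − 312 = 316 mm.


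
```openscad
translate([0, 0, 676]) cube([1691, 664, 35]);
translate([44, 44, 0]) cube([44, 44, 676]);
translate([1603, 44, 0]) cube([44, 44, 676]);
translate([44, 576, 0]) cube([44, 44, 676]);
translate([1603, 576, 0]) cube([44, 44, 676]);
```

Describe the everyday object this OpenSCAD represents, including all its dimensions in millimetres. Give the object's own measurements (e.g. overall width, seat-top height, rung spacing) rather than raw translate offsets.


A rectangular dining table. The top is 1691×664×35 mm with its upper surface at z = 711 mm. It stands on four 44×44 mm square legs, each inset 44 mm from the nearest pair of top edges, running from the floor to the underside of the top.


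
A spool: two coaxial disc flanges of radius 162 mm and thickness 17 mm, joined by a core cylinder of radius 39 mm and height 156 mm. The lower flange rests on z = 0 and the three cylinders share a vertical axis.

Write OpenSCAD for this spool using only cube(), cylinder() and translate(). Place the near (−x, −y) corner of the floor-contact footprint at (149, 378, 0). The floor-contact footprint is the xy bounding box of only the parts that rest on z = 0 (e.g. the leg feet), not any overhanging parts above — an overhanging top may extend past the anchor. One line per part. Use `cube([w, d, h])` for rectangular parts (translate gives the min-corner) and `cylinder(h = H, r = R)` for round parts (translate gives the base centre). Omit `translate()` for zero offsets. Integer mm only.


translate([311, 540, 0]) cylinder(h = 17, r = 162);
translate([311, 540, 17]) cylinder(h = 156, r = 39);
translate([311, 540, 173]) cylinder(h = 17, r = 162);


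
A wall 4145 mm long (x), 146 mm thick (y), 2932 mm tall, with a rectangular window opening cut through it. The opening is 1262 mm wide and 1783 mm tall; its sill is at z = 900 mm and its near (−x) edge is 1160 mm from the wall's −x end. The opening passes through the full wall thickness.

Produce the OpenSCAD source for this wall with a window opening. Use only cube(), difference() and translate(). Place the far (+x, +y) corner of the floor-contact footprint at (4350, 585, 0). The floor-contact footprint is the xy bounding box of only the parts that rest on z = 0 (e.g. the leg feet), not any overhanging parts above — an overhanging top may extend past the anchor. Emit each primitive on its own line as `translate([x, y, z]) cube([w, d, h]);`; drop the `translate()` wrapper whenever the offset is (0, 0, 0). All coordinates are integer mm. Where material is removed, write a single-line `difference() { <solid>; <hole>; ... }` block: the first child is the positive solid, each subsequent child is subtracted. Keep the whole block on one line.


difference() { translate([205, 439, 0]) cube([4145, 146, 2932]); translate([1365, 439, 900]) cube([1262, 146, 1783]); }


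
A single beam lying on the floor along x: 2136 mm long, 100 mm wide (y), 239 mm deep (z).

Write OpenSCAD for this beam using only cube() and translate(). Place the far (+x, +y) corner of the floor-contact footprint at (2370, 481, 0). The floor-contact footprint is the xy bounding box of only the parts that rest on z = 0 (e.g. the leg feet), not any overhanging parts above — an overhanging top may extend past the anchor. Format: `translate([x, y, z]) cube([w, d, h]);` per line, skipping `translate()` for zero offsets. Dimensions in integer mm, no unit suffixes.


translate([234, 381, 0]) cube([2136, 100, 239]);


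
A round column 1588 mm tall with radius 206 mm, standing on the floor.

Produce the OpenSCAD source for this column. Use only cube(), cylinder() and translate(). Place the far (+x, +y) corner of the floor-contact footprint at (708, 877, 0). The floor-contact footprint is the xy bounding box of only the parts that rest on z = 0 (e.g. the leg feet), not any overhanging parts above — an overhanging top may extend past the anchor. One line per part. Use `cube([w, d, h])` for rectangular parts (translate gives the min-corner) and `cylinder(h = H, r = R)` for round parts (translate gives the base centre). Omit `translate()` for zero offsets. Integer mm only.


translate([502, 671, 0]) cylinder(h = 1588, r = 206);


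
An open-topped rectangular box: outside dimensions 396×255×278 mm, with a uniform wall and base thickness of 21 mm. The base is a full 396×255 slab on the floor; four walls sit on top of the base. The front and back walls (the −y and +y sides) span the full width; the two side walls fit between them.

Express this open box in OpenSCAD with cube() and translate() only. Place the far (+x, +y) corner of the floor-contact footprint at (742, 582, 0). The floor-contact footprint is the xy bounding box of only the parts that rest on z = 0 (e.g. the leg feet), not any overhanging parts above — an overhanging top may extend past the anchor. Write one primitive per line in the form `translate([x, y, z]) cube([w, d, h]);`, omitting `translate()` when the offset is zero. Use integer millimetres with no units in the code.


translate([346, 327, 0]) cube([396, 255, 21]);
translate([346, 327, 21]) cube([396, 21, 257]);
translate([346, 561, 21]) cube([396, 21, 257]);
translate([346, 348, 21]) cube([21, 213, 257]);
translate([721, 348, 21]) cube([21, 213, 257]);


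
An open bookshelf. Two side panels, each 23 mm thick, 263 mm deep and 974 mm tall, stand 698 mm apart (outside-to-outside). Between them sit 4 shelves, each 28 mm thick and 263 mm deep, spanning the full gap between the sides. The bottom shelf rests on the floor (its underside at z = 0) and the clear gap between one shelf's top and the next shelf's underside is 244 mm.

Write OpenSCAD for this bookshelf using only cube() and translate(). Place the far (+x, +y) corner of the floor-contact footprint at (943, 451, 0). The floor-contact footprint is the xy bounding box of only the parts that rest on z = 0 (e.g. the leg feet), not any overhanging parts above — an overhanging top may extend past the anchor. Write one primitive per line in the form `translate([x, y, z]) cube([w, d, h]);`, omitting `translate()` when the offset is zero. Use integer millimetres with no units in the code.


translate([245, 188, 0]) cube([23, 263, 974]);
translate([920, 188, 0]) cube([23, 263, 974]);
translate([268, 188, 0]) cube([652, 263, 28]);
translate([268, 188, 272]) cube([652, 263, 28]);
translate([268, 188, 544]) cube([652, 263, 28]);
translate([268, 188, 816]) cube([652, 263, 28]);


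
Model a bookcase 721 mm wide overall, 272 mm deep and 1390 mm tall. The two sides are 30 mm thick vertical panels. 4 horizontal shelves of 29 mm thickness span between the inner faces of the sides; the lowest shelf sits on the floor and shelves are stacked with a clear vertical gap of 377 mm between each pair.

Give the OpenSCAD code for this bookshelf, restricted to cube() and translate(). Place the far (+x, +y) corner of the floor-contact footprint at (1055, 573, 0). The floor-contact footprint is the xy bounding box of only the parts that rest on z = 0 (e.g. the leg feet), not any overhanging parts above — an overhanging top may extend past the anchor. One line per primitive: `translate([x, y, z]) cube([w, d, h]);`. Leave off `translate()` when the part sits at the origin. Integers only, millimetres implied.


translate([334, 301, 0]) cube([30, 272, 1390]);
translate([1025, 301, 0]) cube([30, 272, 1390]);
translate([364, 301, 0]) cube([661, 272, 29]);
translate([364, 301, 406]) cube([661, 272, 29]);
translate([364, 301, 812]) cube([661, 272, 29]);
translate([364, 301, 1218]) cube([661, 272, 29]);


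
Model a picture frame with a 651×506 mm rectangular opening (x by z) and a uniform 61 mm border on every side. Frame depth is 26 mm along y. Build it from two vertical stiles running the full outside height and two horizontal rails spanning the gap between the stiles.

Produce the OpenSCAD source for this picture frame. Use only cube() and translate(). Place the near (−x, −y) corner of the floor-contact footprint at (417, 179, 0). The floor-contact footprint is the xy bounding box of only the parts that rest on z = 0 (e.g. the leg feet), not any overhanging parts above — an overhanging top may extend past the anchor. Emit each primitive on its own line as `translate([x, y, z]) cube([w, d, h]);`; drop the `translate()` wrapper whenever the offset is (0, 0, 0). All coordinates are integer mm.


translate([417, 179, 0]) cube([61, 26, 628]);
translate([1129, 179, 0]) cube([61, 26, 628]);
translate([478, 179, 0]) cube([651, 26, 61]);
translate([478, 179, 567]) cube([651, 26, 61]);


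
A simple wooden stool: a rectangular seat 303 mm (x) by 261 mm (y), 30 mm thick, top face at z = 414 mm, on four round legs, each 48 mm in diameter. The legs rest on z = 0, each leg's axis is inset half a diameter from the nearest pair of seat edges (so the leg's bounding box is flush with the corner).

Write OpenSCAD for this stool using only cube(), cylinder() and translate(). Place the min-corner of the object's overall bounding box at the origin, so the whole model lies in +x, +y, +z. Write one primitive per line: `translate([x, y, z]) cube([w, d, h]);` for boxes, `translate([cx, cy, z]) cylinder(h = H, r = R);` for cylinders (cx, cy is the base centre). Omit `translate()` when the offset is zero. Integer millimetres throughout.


translate([0, 0, 384]) cube([303, 261, 30]);
translate([24, 24, 0]) cylinder(h = 384, r = 24);
translate([279, 24, 0]) cylinder(h = 384, r = 24);
translate([24, 237, 0]) cylinder(h = 384, r = 24);
translate([279, 237, 0]) cylinder(h = 384, r = 24);


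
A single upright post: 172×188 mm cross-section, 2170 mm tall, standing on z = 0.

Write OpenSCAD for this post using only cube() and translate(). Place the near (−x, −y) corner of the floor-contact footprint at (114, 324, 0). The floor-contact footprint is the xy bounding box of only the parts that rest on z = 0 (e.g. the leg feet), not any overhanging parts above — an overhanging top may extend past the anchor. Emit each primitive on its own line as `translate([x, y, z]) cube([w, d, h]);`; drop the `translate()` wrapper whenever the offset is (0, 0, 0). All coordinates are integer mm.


translate([114, 324, 0]) cube([172, 188, 2170]);


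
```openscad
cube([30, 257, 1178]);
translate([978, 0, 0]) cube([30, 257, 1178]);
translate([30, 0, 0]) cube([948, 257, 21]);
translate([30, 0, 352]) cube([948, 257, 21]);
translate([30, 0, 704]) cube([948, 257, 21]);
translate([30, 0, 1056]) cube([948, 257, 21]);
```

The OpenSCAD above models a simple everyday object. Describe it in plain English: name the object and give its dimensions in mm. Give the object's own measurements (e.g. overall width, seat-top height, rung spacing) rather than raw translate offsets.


An open bookshelf. Two side panels, each 30 mm thick, 257 mm deep and 1178 mm tall, stand 1008 mm apart (outside-to-outside). Between them sit 4 shelves, each 21 mm thick and 257 mm deep, spanning the full gap between the sides. The bottom shelf rests on the floor (its underside at z = 0) and the clear gap between one shelf's top and the next shelf's underside is 331 mm.


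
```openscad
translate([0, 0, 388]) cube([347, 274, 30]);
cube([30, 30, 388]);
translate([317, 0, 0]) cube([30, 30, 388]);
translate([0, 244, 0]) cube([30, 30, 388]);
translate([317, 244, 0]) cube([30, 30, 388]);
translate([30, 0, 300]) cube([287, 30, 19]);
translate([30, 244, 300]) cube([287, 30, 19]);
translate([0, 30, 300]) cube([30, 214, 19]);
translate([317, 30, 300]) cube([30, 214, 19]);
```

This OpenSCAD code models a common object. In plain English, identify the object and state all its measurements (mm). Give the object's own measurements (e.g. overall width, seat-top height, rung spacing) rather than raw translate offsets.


A four-legged stool. The seat is a 347×274×30 mm slab whose top surface is at z = 418 mm; four square legs, each 30×30 mm in cross-section, run from the floor (z = 0) to the underside of the seat, each flush with a corner of the seat. Four stretchers, 30 mm wide and 19 mm tall, connect adjacent legs with their undersides at z = 300 mm, each running between the inner faces of the legs it joins and aligned with the legs' outer faces on the other axis.


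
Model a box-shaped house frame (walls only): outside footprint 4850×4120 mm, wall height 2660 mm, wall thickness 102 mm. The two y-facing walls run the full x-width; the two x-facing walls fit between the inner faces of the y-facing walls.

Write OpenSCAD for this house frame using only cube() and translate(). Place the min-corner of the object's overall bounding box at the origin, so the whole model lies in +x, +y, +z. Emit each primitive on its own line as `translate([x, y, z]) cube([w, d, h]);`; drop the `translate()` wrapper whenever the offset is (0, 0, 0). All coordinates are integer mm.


cube([4850, 102, 2660]);
translate([0, 4018, 0]) cube([4850, 102, 2660]);
translate([0, 102, 0]) cube([102, 3916, 2660]);
translate([4748, 102, 0]) cube([102, 3916, 2660]);


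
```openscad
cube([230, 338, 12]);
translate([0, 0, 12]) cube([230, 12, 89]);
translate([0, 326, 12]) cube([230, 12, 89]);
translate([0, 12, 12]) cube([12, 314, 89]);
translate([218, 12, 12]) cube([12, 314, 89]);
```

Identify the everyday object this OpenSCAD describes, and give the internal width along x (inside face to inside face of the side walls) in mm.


An open box. The internal width is 206 mm.

A 230×338 base slab with four walls standing on it — an open box. The base is 230 mm wide and the walls are 12 mm thick, so the internal width is 230 − 2 × 12 = 206 mm.


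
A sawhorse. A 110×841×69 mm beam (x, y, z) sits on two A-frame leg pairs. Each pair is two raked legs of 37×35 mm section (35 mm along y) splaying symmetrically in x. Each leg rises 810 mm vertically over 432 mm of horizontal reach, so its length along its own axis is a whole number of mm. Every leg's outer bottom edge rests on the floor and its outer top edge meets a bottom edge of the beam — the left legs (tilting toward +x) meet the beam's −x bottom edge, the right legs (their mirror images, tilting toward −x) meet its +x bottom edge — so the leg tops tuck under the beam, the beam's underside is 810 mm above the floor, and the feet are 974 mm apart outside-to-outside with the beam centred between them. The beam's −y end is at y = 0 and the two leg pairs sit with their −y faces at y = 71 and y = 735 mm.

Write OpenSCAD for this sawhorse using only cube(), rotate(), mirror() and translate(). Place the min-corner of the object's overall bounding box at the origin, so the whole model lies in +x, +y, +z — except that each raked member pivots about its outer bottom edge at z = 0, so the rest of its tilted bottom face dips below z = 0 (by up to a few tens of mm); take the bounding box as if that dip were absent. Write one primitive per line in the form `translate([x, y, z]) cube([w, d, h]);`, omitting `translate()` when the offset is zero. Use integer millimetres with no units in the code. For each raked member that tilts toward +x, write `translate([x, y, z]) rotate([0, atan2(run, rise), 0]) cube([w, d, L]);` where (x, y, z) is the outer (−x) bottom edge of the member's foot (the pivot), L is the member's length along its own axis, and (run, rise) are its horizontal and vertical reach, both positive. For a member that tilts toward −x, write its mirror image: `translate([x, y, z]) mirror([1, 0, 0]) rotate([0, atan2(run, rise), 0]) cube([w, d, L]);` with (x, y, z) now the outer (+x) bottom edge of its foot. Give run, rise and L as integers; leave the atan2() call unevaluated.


translate([432, 0, 810]) cube([110, 841, 69]);
translate([0, 71, 0]) rotate([0, atan2(432, 810), 0]) cube([37, 35, 918]);
translate([974, 71, 0]) mirror([1, 0, 0]) rotate([0, atan2(432, 810), 0]) cube([37, 35, 918]);
translate([0, 735, 0]) rotate([0, atan2(432, 810), 0]) cube([37, 35, 918]);
translate([974, 735, 0]) mirror([1, 0, 0]) rotate([0, atan2(432, 810), 0]) cube([37, 35, 918]);


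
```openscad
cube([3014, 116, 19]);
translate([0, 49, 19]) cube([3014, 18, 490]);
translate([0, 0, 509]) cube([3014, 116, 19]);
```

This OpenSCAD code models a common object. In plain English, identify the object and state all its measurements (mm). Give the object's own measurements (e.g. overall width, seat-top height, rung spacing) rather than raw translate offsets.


An I-beam lying along x, 3014 mm long. Overall section height 528 mm. Two flanges 116 mm wide (y) and 19 mm thick, one on the floor and one at the top; a web 18 mm thick runs between them, centred on the flange width.


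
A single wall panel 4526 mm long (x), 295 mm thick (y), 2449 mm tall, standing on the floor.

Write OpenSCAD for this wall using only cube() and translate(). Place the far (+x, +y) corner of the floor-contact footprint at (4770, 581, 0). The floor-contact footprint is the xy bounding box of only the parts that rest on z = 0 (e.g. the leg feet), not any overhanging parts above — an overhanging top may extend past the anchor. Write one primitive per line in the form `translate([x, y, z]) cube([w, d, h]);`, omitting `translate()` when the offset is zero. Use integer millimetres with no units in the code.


translate([244, 286, 0]) cube([4526, 295, 2449]);


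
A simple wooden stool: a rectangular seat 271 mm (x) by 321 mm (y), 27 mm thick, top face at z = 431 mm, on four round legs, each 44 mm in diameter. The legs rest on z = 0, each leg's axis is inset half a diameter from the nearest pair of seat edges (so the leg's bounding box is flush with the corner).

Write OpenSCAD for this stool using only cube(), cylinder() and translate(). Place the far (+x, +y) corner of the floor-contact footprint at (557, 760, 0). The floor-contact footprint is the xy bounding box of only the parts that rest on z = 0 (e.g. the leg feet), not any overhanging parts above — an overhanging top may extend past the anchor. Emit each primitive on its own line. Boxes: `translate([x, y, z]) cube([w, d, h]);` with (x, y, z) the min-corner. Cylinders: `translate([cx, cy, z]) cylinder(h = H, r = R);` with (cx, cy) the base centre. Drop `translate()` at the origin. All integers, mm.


translate([286, 439, 404]) cube([271, 321, 27]);
translate([308, 461, 0]) cylinder(h = 404, r = 22);
translate([535, 461, 0]) cylinder(h = 404, r = 22);
translate([308, 738, 0]) cylinder(h = 404, r = 22);
translate([535, 738, 0]) cylinder(h = 404, r = 22);


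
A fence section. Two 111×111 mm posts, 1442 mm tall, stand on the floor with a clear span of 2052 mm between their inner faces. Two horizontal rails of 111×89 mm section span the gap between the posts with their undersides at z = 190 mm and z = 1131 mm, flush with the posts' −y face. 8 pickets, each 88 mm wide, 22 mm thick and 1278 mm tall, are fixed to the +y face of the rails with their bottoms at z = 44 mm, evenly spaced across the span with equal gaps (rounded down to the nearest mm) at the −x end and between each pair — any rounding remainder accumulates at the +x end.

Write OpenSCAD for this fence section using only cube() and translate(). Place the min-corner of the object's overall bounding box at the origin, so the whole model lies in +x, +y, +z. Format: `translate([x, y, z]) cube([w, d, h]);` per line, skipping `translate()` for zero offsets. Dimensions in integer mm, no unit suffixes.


cube([111, 111, 1442]);
translate([2163, 0, 0]) cube([111, 111, 1442]);
translate([111, 0, 190]) cube([2052, 111, 89]);
translate([111, 0, 1131]) cube([2052, 111, 89]);
translate([260, 111, 44]) cube([88, 22, 1278]);
translate([497, 111, 44]) cube([88, 22, 1278]);
translate([734, 111, 44]) cube([88, 22, 1278]);
translate([971, 111, 44]) cube([88, 22, 1278]);
translate([1208, 111, 44]) cube([88, 22, 1278]);
translate([1445, 111, 44]) cube([88, 22, 1278]);
translate([1682, 111, 44]) cube([88, 22, 1278]);
translate([1919, 111, 44]) cube([88, 22, 1278]);


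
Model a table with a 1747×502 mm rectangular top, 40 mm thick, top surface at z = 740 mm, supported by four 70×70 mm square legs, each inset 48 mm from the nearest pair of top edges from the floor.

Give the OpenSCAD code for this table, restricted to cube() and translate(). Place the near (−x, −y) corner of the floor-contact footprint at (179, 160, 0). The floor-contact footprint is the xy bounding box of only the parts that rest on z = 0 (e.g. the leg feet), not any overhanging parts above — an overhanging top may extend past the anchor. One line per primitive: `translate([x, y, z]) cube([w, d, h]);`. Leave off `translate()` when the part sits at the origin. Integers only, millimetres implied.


translate([131, 112, 700]) cube([1747, 502, 40]);
translate([179, 160, 0]) cube([70, 70, 700]);
translate([1760, 160, 0]) cube([70, 70, 700]);
translate([179, 496, 0]) cube([70, 70, 700]);
translate([1760, 496, 0]) cube([70, 70, 700]);


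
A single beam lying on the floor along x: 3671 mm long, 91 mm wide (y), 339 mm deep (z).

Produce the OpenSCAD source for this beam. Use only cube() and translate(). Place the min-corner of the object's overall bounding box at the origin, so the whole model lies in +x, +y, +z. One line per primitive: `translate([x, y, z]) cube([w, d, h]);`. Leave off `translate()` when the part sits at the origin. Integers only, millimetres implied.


cube([3671, 91, 339]);


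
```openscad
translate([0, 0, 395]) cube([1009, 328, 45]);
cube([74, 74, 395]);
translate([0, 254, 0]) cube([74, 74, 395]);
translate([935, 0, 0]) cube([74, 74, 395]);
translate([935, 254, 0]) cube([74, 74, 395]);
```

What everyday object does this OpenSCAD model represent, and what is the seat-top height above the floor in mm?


A bench. The seat-top height is 440 mm.

A long slab on four corner posts — a bench. The slab sits at z = 395 with thickness 45, so the top is 395 + 45 = 440 mm.


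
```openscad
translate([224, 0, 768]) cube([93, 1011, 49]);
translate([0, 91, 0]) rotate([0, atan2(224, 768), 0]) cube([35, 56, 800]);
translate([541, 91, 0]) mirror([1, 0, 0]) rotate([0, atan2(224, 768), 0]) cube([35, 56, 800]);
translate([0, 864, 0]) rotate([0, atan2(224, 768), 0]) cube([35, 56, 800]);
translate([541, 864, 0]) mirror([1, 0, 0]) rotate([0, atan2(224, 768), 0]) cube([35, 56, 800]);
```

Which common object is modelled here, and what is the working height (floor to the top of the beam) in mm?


A sawhorse. The overall height is 817 mm.

A beam across two mirrored pairs of raked legs — a sawhorse. The beam's underside is at z = 768 (matching the legs' vertical rise in atan2(224, 768)) and the beam is 49 mm tall, so its top is at 768 + 49 = 817 mm. The raked legs top out at the beam's underside, so that is the highest point.


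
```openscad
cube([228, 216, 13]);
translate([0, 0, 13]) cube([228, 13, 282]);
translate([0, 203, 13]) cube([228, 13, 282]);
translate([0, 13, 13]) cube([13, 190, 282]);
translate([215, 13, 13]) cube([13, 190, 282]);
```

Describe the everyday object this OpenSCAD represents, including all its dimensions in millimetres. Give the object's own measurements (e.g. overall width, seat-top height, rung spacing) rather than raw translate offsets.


An open-topped rectangular box: outside dimensions 228×216×295 mm, with a uniform wall and base thickness of 13 mm. The base is a full 228×216 slab on the floor; four walls sit on top of the base. The front and back walls (the −y and +y sides) span the full width; the two side walls fit between them.


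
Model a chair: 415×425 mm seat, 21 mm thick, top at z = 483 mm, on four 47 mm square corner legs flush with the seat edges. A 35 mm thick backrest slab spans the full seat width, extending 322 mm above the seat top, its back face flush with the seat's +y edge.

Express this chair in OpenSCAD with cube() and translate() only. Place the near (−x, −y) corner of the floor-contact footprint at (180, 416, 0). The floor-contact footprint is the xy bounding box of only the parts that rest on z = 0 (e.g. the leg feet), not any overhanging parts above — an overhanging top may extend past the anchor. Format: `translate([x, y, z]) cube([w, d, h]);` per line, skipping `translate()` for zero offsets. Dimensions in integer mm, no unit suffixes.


translate([180, 416, 462]) cube([415, 425, 21]);
translate([180, 416, 0]) cube([47, 47, 462]);
translate([548, 416, 0]) cube([47, 47, 462]);
translate([180, 794, 0]) cube([47, 47, 462]);
translate([548, 794, 0]) cube([47, 47, 462]);
translate([180, 806, 483]) cube([415, 35, 322]);


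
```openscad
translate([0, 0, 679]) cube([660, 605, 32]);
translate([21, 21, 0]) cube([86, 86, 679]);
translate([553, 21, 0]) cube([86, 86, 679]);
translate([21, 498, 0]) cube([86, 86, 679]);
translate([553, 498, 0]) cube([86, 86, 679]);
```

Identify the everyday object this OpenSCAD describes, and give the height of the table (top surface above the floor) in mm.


A table. The table height is 711 mm.

A 660×605×32 slab sits at z = 679 on four 86 mm square posts — a table. The top surface is at 679 + 32 = 711 mm.


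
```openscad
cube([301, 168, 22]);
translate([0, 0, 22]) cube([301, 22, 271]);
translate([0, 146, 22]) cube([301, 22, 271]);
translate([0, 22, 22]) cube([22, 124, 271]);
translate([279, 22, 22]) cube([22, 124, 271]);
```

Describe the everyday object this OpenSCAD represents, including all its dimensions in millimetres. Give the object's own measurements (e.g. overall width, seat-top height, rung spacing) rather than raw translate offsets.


An open-topped rectangular box: outside dimensions 301×168×293 mm, with a uniform wall and base thickness of 22 mm. The base is a full 301×168 slab on the floor; four walls sit on top of the base. The front and back walls (the −y and +y sides) span the full width; the two side walls fit between them.


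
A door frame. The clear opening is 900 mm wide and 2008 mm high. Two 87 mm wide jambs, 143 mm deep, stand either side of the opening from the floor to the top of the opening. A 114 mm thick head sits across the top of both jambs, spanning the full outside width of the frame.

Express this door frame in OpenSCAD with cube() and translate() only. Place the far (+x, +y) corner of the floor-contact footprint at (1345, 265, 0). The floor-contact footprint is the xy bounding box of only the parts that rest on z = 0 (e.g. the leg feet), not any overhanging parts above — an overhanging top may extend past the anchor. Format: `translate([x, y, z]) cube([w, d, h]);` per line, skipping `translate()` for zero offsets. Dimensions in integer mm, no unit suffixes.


translate([271, 122, 0]) cube([87, 143, 2008]);
translate([1258, 122, 0]) cube([87, 143, 2008]);
translate([271, 122, 2008]) cube([1074, 143, 114]);


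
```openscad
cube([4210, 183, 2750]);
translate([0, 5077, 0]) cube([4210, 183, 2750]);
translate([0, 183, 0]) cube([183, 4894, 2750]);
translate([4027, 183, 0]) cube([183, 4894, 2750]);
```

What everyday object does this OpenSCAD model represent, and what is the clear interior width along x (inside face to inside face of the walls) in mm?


A house (or room) frame. The interior width is 3844 mm.

Four 2750 mm walls enclosing a rectangle with no floor or roof — a room or house frame. Outside width is 4210 mm and wall thickness is 183 mm, so the interior width is 4210 − 2 × 183 = 3844 mm.


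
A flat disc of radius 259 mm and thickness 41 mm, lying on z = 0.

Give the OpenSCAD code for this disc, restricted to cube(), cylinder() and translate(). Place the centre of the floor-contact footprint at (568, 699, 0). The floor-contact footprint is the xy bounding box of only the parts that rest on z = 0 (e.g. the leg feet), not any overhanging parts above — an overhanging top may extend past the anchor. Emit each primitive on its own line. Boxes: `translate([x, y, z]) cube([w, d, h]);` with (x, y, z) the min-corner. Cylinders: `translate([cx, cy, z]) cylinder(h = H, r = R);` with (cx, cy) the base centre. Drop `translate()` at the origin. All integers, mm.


translate([568, 699, 0]) cylinder(h = 41, r = 259);


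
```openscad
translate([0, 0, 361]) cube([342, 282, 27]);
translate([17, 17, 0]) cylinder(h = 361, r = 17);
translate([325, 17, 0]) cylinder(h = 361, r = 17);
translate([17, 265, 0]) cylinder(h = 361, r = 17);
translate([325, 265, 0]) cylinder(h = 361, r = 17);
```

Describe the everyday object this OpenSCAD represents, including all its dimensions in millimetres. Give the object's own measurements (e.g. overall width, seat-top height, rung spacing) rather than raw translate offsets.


A simple wooden stool: a rectangular seat 342 mm (x) by 282 mm (y), 27 mm thick, top face at z = 388 mm, on four round legs, each 34 mm in diameter. The legs rest on z = 0, each leg's axis is inset half a diameter from the nearest pair of seat edges (so the leg's bounding box is flush with the corner).
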